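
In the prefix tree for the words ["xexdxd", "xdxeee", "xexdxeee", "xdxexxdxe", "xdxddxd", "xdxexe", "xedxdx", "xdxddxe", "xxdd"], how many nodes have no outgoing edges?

Leaves are exactly the stored words that no other stored word extends.
Those words: "xdxddxd", "xdxddxe", "xdxeee", "xdxexe", "xdxexxdxe", "xedxdx", "xexdxd", "xexdxeee", "xxdd"
Leaf count: 9

9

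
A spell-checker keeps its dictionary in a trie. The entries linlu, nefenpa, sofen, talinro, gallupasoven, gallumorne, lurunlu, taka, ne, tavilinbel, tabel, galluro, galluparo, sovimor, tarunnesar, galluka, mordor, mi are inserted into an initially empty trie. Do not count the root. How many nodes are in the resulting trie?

Trace insertions, counting only characters that open a new branch:
  "linlu" → 5 new (l, i, n, l, u)
  "nefenpa" → 7 new (n, e, f, e, n, p, a)
  "sofen" → 5 new (s, o, f, e, n)
  "talinro" → 7 new (t, a, l, i, n, r, o)
  "gallupasoven" → 12 new (g, a, l, l, u, p, a, s, o, v, e, n)
  "gallumorne" → prefix "gallu" already present; 5 new (m, o, r, n, e)
  "lurunlu" → prefix "l" already present; 6 new (u, r, u, n, l, u)
  "taka" → prefix "ta" already present; 2 new (k, a)
  "ne" → prefix "ne" already present; 0 new (none)
  "tavilinbel" → prefix "ta" already present; 8 new (v, i, l, i, n, b, e, l)
  "tabel" → prefix "ta" already present; 3 new (b, e, l)
  "galluro" → prefix "gallu" already present; 2 new (r, o)
  "galluparo" → prefix "gallupa" already present; 2 new (r, o)
  "sovimor" → prefix "so" already present; 5 new (v, i, m, o, r)
  "tarunnesar" → prefix "ta" already present; 8 new (r, u, n, n, e, s, a, r)
  "galluka" → prefix "gallu" already present; 2 new (k, a)
  "mordor" → 6 new (m, o, r, d, o, r)
  "mi" → prefix "m" already present; 1 new (i)
Total nodes = 5 + 7 + 5 + 7 + 12 + 5 + 6 + 2 + 0 + 8 + 3 + 2 + 2 + 5 + 8 + 2 + 6 + 1 = 86

86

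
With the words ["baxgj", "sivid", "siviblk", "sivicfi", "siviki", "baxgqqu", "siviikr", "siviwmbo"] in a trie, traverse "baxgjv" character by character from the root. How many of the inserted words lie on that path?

1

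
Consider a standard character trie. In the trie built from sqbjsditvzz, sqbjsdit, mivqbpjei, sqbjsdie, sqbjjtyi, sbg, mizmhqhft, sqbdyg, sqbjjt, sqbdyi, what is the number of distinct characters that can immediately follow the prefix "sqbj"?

2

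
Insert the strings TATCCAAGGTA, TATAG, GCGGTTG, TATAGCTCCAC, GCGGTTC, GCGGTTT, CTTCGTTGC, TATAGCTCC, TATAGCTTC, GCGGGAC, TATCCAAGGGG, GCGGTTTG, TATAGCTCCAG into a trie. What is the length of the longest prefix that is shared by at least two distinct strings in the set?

Equivalently: take the maximum, over all pairs, of their longest common prefix length.
"TATAGCTCCAC" and "TATAGCTCCAG" agree on "TATAGCTCCA" (10 characters) before diverging; nothing deeper is shared.
Longest shared-prefix length: 10

10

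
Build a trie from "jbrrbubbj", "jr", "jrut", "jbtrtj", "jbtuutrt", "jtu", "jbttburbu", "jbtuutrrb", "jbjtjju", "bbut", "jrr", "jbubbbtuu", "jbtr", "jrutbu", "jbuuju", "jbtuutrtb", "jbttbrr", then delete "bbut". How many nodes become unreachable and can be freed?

4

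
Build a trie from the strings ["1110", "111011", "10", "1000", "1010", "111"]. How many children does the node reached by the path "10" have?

The children of the "10" node are the distinct next characters among strings starting with "10".
Characters that immediately follow "10" among the stored strings: {0, 1}.
That node has 2 child edges.

2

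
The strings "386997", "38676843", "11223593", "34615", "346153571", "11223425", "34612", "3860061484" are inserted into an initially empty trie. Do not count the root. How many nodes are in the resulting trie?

38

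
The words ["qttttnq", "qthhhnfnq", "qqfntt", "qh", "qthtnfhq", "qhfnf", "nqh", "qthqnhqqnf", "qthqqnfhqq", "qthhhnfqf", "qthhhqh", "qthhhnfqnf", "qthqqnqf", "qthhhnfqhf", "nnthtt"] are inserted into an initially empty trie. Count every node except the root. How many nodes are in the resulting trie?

59

Count nodes per top-level branch (shared prefixes stored once):
  'n'-branch (nnthtt, nqh): 8 nodes
  'q'-branch (qh, qhfnf, qqfntt, qthhhnfnq, qthhhnfqf, qthhhnfqhf, qthhhnfqnf, qthhhqh, qthqnhqqnf, qthqqnfhqq, qthqqnqf, qthtnfhq, qttttnq): 51 nodes
Sum: 59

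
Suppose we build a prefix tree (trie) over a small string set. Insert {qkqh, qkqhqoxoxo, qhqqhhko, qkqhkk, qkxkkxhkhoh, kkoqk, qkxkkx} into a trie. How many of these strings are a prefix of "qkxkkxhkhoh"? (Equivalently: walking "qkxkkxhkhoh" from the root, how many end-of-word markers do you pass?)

Traverse "qkxkkxhkhoh" character by character; count nodes along the way that are marked as word ends.
Prefixes of the query that are stored words: "qkxkkx", "qkxkkxhkhoh"
Count: 2

2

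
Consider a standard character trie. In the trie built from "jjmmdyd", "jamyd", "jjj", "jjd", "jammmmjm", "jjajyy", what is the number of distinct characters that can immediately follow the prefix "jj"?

4

Walk "jj" from the root, arriving at one node.
Characters that immediately follow "jj" among the stored strings: {a, d, j, m}.
That node has 4 child edges.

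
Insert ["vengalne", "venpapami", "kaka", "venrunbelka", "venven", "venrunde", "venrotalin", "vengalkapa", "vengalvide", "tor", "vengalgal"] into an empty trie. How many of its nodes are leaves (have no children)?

11

A leaf is a node with no children — equivalently, the end of a word that is not a proper prefix of any other stored word.
Those words: "kaka", "tor", "vengalgal", "vengalkapa", "vengalne", "vengalvide", "venpapami", "venrotalin", "venrunbelka", "venrunde", "venven"
Leaf count: 11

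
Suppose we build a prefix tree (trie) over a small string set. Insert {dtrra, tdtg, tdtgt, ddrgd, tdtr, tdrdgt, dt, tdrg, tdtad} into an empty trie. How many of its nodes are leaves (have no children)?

A leaf is a node with no children — equivalently, the end of a word that is not a proper prefix of any other stored word.
Those words: "ddrgd", "dtrra", "tdrdgt", "tdrg", "tdtad", "tdtgt", "tdtr"
Leaf count: 7

7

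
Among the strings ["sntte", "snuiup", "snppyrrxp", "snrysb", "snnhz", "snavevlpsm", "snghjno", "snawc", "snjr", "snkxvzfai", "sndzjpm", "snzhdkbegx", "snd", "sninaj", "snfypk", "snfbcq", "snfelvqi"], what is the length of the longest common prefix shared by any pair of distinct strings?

Look for the deepest trie node that still has at least two words in its subtree.
e.g. "snavevlpsm" and "snawc" share the prefix "sna" of length 3; no pair shares a longer one.
Longest shared-prefix length: 3

3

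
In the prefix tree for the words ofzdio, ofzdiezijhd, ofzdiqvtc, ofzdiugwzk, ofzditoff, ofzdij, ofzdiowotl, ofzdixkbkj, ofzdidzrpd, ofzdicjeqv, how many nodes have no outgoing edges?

Leaves are exactly the stored words that no other stored word extends.
Those words: "ofzdicjeqv", "ofzdidzrpd", "ofzdiezijhd", "ofzdij", "ofzdiowotl", "ofzdiqvtc", "ofzditoff", "ofzdiugwzk", "ofzdixkbkj"
Leaf count: 9

9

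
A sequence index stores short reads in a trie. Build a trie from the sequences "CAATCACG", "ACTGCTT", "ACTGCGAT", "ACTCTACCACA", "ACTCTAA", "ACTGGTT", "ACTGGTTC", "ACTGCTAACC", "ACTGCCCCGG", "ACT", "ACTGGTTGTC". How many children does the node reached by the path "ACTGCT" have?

2

The children of the "ACTGCT" node are the distinct next characters among strings starting with "ACTGCT".
Distinct next characters after "ACTGCT": A, T.
That node has 2 child edges.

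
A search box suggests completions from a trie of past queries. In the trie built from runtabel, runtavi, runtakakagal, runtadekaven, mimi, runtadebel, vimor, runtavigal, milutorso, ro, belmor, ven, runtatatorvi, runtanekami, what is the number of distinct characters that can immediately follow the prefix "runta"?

6

Walk "runta" from the root, arriving at one node.
Characters that immediately follow "runta" among the stored strings: {b, d, k, n, t, v}.
That node has 6 child edges.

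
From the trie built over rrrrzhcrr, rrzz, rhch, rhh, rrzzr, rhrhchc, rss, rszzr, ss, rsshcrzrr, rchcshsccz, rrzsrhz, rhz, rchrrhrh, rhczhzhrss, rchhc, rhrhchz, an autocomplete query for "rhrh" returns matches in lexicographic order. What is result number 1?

rhrhchc

Filter for "rhrh…" and sort: "rhrhchc", "rhrhchz"
Position 1: rhrhchc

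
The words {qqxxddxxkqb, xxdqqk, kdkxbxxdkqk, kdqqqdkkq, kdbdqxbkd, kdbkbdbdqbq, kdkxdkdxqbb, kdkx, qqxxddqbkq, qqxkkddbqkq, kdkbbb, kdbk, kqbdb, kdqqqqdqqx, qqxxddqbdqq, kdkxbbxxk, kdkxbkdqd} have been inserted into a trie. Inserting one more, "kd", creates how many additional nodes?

"kd" is already a full path in the trie; only an end-marker is added.
No new nodes are needed: 0.

0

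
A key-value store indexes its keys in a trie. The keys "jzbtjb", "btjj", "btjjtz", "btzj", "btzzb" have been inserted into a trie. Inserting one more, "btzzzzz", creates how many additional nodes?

"btzz" is already a path in the trie; the remaining "zzz" must be added.
New nodes needed: |"btzzzzz"| − 4 = 7 − 4 = 3.

3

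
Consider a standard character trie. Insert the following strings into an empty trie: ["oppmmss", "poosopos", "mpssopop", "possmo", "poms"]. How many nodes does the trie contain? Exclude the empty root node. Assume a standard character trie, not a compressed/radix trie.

29

Trace insertions, counting only characters that open a new branch:
  "oppmmss" → 7 new (o, p, p, m, m, s, s)
  "poosopos" → 8 new (p, o, o, s, o, p, o, s)
  "mpssopop" → 8 new (m, p, s, s, o, p, o, p)
  "possmo" → prefix "po" already present; 4 new (s, s, m, o)
  "poms" → prefix "po" already present; 2 new (m, s)
Total nodes = 7 + 8 + 8 + 4 + 2 = 29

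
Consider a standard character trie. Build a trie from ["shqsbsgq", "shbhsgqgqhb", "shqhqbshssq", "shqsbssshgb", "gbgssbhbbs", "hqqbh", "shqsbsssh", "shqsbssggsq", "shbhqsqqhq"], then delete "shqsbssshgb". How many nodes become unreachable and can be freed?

2

A node on "shqsbssshgb"'s path can go only if nothing else ends at it or branches off below it.
The suffix "gb" (2 nodes) is used only by "shqsbssshgb"; "shqsbsssh" is itself a stored word, so pruning stops there.
Nodes removed: 2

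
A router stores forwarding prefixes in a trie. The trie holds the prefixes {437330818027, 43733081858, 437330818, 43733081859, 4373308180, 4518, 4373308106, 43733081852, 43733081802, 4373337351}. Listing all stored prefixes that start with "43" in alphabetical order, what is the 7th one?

Words with prefix "43", in lexicographic order: "4373308106", "437330818", "4373308180", "43733081802", "437330818027", "43733081852", "43733081858", "43733081859", "4373337351"
Position 7: 43733081858

43733081858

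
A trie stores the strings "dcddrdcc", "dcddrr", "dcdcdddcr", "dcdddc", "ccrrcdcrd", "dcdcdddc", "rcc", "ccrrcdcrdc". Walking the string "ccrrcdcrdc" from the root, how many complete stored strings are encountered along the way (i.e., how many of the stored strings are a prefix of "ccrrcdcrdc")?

Walk "ccrrcdcrdc" from the root; an end-of-word marker is hit whenever a stored word is a prefix of "ccrrcdcrdc".
Prefixes of the query that are stored words: "ccrrcdcrd", "ccrrcdcrdc"
Count: 2

2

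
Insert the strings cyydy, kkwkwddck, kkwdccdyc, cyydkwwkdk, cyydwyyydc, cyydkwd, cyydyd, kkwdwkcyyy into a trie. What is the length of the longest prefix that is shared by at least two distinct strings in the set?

6

The deepest shared node is where two words last agree before diverging.
e.g. "cyydkwd" and "cyydkwwkdk" share the prefix "cyydkw" of length 6; no pair shares a longer one.
Longest shared-prefix length: 6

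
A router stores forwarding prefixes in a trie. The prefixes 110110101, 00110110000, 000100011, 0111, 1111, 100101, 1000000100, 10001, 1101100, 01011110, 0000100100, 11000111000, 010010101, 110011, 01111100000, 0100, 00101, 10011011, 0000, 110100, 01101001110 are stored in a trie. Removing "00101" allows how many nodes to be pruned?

2

Walk "00101" from the leaf back toward the root, removing each node that no remaining word uses.
The suffix "01" (2 nodes) is used only by "00101"; the node for "001" still has the child "1", so pruning stops there.
Nodes removed: 2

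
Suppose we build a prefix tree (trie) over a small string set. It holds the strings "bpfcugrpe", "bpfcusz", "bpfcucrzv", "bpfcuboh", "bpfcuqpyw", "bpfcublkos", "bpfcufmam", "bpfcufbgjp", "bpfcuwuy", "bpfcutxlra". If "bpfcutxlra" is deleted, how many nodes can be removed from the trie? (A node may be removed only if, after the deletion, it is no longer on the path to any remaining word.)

After clearing the end-marker at "bpfcutxlra", prune upward until reaching a node still needed by another word.
The suffix "txlra" (5 nodes) is used only by "bpfcutxlra"; the node for "bpfcu" still has the child "g", so pruning stops there.
Nodes removed: 5

5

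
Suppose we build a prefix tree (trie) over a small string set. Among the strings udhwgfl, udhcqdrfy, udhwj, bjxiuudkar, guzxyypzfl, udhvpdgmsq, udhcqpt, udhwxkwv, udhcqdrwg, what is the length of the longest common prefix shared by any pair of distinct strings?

7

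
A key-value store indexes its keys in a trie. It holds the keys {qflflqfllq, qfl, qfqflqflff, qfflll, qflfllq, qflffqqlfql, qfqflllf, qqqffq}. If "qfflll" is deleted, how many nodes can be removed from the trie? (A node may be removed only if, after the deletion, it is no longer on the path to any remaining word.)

4

After clearing the end-marker at "qfflll", prune upward until reaching a node still needed by another word.
The suffix "flll" (4 nodes) is used only by "qfflll"; the node for "qf" still has the child "l", so pruning stops there.
Nodes removed: 4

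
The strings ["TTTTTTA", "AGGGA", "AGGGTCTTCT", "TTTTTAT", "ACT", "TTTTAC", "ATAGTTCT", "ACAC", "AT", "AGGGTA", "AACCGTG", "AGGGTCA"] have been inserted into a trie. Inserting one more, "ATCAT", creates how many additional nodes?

"AT" is already a path in the trie; the remaining "CAT" must be added.
New nodes needed: |"ATCAT"| − 2 = 5 − 2 = 3.

3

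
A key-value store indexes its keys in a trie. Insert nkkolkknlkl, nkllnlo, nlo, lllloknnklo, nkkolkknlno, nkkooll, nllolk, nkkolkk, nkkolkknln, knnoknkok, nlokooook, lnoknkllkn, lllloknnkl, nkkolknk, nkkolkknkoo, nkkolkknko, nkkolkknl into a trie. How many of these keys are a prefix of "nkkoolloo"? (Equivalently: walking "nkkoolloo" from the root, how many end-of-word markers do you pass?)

1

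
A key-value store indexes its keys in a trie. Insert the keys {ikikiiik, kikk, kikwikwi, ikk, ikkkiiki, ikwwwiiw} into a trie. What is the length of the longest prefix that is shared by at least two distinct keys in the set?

Look for the deepest trie node that still has at least two words in its subtree.
"ikk" and "ikkkiiki" agree on "ikk" (3 characters) before diverging; nothing deeper is shared.
Longest shared-prefix length: 3

3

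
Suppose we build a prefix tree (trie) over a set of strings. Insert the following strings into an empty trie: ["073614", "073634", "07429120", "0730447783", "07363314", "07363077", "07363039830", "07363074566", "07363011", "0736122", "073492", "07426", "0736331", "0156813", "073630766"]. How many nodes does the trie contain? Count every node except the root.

For each word, the new-node count is its length minus the longest prefix already in the trie:
  "073614" → 6 new (0, 7, 3, 6, 1, 4)
  "073634" → prefix "0736" already present; 2 new (3, 4)
  "07429120" → prefix "07" already present; 6 new (4, 2, 9, 1, 2, 0)
  "0730447783" → prefix "073" already present; 7 new (0, 4, 4, 7, 7, 8, 3)
  "07363314" → prefix "07363" already present; 3 new (3, 1, 4)
  "07363077" → prefix "07363" already present; 3 new (0, 7, 7)
  "07363039830" → prefix "073630" already present; 5 new (3, 9, 8, 3, 0)
  "07363074566" → prefix "0736307" already present; 4 new (4, 5, 6, 6)
  "07363011" → prefix "073630" already present; 2 new (1, 1)
  "0736122" → prefix "07361" already present; 2 new (2, 2)
  "073492" → prefix "073" already present; 3 new (4, 9, 2)
  "07426" → prefix "0742" already present; 1 new (6)
  "0736331" → prefix "0736331" already present; 0 new (none)
  "0156813" → prefix "0" already present; 6 new (1, 5, 6, 8, 1, 3)
  "073630766" → prefix "0736307" already present; 2 new (6, 6)
Total nodes = 6 + 2 + 6 + 7 + 3 + 3 + 5 + 4 + 2 + 2 + 3 + 1 + 0 + 6 + 2 = 52

52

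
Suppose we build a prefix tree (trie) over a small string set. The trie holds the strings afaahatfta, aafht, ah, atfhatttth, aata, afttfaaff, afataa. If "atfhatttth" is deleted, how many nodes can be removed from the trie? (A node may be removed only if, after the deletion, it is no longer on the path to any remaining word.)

9

After clearing the end-marker at "atfhatttth", prune upward until reaching a node still needed by another word.
The suffix "tfhatttth" (9 nodes) is used only by "atfhatttth"; the node for "a" still has the child "f", so pruning stops there.
Nodes removed: 9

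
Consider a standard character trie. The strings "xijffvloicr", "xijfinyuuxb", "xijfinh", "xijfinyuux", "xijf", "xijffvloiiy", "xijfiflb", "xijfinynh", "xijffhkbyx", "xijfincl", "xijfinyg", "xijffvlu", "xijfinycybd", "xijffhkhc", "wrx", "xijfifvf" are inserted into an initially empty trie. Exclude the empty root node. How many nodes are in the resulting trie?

46

Trace insertions, counting only characters that open a new branch:
  "xijffvloicr" → 11 new (x, i, j, f, f, v, l, o, i, c, r)
  "xijfinyuuxb" → prefix "xijf" already present; 7 new (i, n, y, u, u, x, b)
  "xijfinh" → prefix "xijfin" already present; 1 new (h)
  "xijfinyuux" → prefix "xijfinyuux" already present; 0 new (none)
  "xijf" → prefix "xijf" already present; 0 new (none)
  "xijffvloiiy" → prefix "xijffvloi" already present; 2 new (i, y)
  "xijfiflb" → prefix "xijfi" already present; 3 new (f, l, b)
  "xijfinynh" → prefix "xijfiny" already present; 2 new (n, h)
  "xijffhkbyx" → prefix "xijff" already present; 5 new (h, k, b, y, x)
  "xijfincl" → prefix "xijfin" already present; 2 new (c, l)
  "xijfinyg" → prefix "xijfiny" already present; 1 new (g)
  "xijffvlu" → prefix "xijffvl" already present; 1 new (u)
  "xijfinycybd" → prefix "xijfiny" already present; 4 new (c, y, b, d)
  "xijffhkhc" → prefix "xijffhk" already present; 2 new (h, c)
  "wrx" → 3 new (w, r, x)
  "xijfifvf" → prefix "xijfif" already present; 2 new (v, f)
Total nodes = 11 + 7 + 1 + 0 + 0 + 2 + 3 + 2 + 5 + 2 + 1 + 1 + 4 + 2 + 3 + 2 = 46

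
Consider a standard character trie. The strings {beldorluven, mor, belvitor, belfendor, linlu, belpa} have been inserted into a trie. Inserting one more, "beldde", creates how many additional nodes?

Walking "beldde" from the root, the first 4 characters ("beld") follow existing edges; "d" is the first miss.
New nodes needed: |"beldde"| − 4 = 6 − 4 = 2.

2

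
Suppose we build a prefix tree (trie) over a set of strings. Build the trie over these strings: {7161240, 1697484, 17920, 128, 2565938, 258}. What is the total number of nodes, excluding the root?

28

For each word, the new-node count is its length minus the longest prefix already in the trie:
  "7161240" → 7 new (7, 1, 6, 1, 2, 4, 0)
  "1697484" → 7 new (1, 6, 9, 7, 4, 8, 4)
  "17920" → prefix "1" already present; 4 new (7, 9, 2, 0)
  "128" → prefix "1" already present; 2 new (2, 8)
  "2565938" → 7 new (2, 5, 6, 5, 9, 3, 8)
  "258" → prefix "25" already present; 1 new (8)
Total nodes = 7 + 7 + 4 + 2 + 7 + 1 = 28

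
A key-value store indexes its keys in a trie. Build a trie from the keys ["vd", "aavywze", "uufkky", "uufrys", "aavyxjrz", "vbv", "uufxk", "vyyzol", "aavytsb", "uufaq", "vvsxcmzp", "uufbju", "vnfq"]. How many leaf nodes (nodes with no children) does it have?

13

A leaf is a node with no children — equivalently, the end of a word that is not a proper prefix of any other stored word.
Those words: "aavytsb", "aavywze", "aavyxjrz", "uufaq", "uufbju", "uufkky", "uufrys", "uufxk", "vbv", "vd", "vnfq", "vvsxcmzp", "vyyzol"
Leaf count: 13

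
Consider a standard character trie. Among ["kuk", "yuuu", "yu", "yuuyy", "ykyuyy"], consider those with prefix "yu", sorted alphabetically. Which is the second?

yuuu

Filter for "yu…" and sort: "yu", "yuuu", "yuuyy"
Position 2: yuuu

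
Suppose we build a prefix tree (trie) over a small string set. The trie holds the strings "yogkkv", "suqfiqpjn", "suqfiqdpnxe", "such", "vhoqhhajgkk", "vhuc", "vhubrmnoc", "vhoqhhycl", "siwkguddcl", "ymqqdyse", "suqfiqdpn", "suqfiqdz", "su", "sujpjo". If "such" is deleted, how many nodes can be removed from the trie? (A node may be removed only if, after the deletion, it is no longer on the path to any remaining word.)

2

Walk "such" from the leaf back toward the root, removing each node that no remaining word uses.
The suffix "ch" (2 nodes) is used only by "such"; the node for "su" still has the child "q", so pruning stops there.
Nodes removed: 2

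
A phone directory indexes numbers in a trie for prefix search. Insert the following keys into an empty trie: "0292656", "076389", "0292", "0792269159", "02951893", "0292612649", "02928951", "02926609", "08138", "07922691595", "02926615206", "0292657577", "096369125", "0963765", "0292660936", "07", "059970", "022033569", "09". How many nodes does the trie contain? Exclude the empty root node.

76

Count nodes per top-level branch (shared prefixes stored once):
  '0'-branch (022033569, 0292, 0292612649, 0292656, 0292657577, 02926609, 0292660936, 02926615206, 02928951, 02951893, 059970, 07, 076389, 0792269159, 07922691595, 08138, 09, 096369125, 0963765): 76 nodes
Sum: 76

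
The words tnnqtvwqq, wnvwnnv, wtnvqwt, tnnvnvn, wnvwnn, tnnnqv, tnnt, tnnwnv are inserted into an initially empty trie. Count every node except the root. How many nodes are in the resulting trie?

33

Count nodes per top-level branch (shared prefixes stored once):
  't'-branch (tnnnqv, tnnqtvwqq, tnnt, tnnvnvn, tnnwnv): 20 nodes
  'w'-branch (wnvwnn, wnvwnnv, wtnvqwt): 13 nodes
Sum: 33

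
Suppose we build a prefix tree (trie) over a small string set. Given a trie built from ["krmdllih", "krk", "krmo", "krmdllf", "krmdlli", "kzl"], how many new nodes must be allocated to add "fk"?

2

Nothing in the trie begins with "f"; the whole of "fk" is new.
2 − 0 = 2 new nodes.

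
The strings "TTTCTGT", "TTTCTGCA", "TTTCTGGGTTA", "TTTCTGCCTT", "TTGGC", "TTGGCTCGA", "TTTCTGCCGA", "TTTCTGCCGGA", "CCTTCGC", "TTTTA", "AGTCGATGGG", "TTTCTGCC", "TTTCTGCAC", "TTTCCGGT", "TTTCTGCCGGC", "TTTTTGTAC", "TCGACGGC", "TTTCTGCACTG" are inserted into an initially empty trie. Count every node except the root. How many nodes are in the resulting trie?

Count nodes per top-level branch (shared prefixes stored once):
  'A'-branch (AGTCGATGGG): 10 nodes
  'C'-branch (CCTTCGC): 7 nodes
  'T'-branch (TCGACGGC, TTGGC, TTGGCTCGA, TTTCCGGT, TTTCTGCA, TTTCTGCAC, TTTCTGCACTG, TTTCTGCC, TTTCTGCCGA, TTTCTGCCGGA, TTTCTGCCGGC, TTTCTGCCTT, TTTCTGGGTTA, TTTCTGT, TTTTA, TTTTTGTAC): 50 nodes
Sum: 67

67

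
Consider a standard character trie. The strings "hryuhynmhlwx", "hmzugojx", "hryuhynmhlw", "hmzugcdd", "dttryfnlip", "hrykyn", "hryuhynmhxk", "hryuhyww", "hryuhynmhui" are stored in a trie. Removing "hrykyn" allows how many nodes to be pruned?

3

Walk "hrykyn" from the leaf back toward the root, removing each node that no remaining word uses.
The suffix "kyn" (3 nodes) is used only by "hrykyn"; the node for "hry" still has the child "u", so pruning stops there.
Nodes removed: 3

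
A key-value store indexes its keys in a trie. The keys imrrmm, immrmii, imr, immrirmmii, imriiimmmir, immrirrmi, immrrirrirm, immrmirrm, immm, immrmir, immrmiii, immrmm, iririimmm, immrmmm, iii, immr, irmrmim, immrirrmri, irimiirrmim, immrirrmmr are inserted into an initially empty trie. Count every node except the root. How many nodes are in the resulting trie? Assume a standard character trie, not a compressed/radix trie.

Insert word by word; a character creates a node only if that edge doesn't already exist:
  "imrrmm" → 6 new (i, m, r, r, m, m)
  "immrmii" → prefix "im" already present; 5 new (m, r, m, i, i)
  "imr" → prefix "imr" already present; 0 new (none)
  "immrirmmii" → prefix "immr" already present; 6 new (i, r, m, m, i, i)
  "imriiimmmir" → prefix "imr" already present; 8 new (i, i, i, m, m, m, i, r)
  "immrirrmi" → prefix "immrir" already present; 3 new (r, m, i)
  "immrrirrirm" → prefix "immr" already present; 7 new (r, i, r, r, i, r, m)
  "immrmirrm" → prefix "immrmi" already present; 3 new (r, r, m)
  "immm" → prefix "imm" already present; 1 new (m)
  "immrmir" → prefix "immrmir" already present; 0 new (none)
  "immrmiii" → prefix "immrmii" already present; 1 new (i)
  "immrmm" → prefix "immrm" already present; 1 new (m)
  "iririimmm" → prefix "i" already present; 8 new (r, i, r, i, i, m, m, m)
  "immrmmm" → prefix "immrmm" already present; 1 new (m)
  "iii" → prefix "i" already present; 2 new (i, i)
  "immr" → prefix "immr" already present; 0 new (none)
  "irmrmim" → prefix "ir" already present; 5 new (m, r, m, i, m)
  "immrirrmri" → prefix "immrirrm" already present; 2 new (r, i)
  "irimiirrmim" → prefix "iri" already present; 8 new (m, i, i, r, r, m, i, m)
  "immrirrmmr" → prefix "immrirrm" already present; 2 new (m, r)
Total nodes = 6 + 5 + 0 + 6 + 8 + 3 + 7 + 3 + 1 + 0 + 1 + 1 + 8 + 1 + 2 + 0 + 5 + 2 + 8 + 2 = 69

69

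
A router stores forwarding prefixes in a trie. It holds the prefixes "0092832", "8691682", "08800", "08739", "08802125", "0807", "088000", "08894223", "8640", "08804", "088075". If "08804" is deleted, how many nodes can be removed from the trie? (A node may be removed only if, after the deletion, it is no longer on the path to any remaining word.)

After clearing the end-marker at "08804", prune upward until reaching a node still needed by another word.
The suffix "4" (1 node) is used only by "08804"; the node for "0880" still has the child "0", so pruning stops there.
Nodes removed: 1

1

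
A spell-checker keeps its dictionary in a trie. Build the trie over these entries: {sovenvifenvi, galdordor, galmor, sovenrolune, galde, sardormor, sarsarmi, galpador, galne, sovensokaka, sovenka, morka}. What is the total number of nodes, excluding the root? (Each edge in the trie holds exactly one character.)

64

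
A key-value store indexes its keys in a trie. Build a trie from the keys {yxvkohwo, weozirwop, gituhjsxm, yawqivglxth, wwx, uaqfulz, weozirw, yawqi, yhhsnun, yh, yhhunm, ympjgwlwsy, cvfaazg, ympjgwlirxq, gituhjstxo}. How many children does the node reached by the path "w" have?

2

The children of the "w" node are the distinct next characters among strings starting with "w".
Distinct next characters after "w": e, w.
That node has 2 child edges.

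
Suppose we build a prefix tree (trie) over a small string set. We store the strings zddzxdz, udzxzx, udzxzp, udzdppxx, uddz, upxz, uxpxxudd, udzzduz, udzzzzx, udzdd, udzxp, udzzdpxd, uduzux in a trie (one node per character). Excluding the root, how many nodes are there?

47

For each word, the new-node count is its length minus the longest prefix already in the trie:
  "zddzxdz" → 7 new (z, d, d, z, x, d, z)
  "udzxzx" → 6 new (u, d, z, x, z, x)
  "udzxzp" → prefix "udzxz" already present; 1 new (p)
  "udzdppxx" → prefix "udz" already present; 5 new (d, p, p, x, x)
  "uddz" → prefix "ud" already present; 2 new (d, z)
  "upxz" → prefix "u" already present; 3 new (p, x, z)
  "uxpxxudd" → prefix "u" already present; 7 new (x, p, x, x, u, d, d)
  "udzzduz" → prefix "udz" already present; 4 new (z, d, u, z)
  "udzzzzx" → prefix "udzz" already present; 3 new (z, z, x)
  "udzdd" → prefix "udzd" already present; 1 new (d)
  "udzxp" → prefix "udzx" already present; 1 new (p)
  "udzzdpxd" → prefix "udzzd" already present; 3 new (p, x, d)
  "uduzux" → prefix "ud" already present; 4 new (u, z, u, x)
Total nodes = 7 + 6 + 1 + 5 + 2 + 3 + 7 + 4 + 3 + 1 + 1 + 3 + 4 = 47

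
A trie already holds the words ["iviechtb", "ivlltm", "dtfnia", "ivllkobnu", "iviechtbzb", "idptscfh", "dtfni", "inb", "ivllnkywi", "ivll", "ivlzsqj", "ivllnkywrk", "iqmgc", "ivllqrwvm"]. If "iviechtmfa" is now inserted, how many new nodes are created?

Walking "iviechtmfa" from the root, the first 7 characters ("iviecht") follow existing edges; "m" is the first miss.
New nodes needed: |"iviechtmfa"| − 7 = 10 − 7 = 3.

3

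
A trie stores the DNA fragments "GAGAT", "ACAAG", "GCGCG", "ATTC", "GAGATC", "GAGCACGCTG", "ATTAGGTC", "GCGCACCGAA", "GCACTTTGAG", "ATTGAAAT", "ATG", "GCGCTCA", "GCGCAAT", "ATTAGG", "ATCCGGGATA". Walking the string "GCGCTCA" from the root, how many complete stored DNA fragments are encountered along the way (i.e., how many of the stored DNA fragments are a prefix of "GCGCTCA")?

Walk "GCGCTCA" from the root; an end-of-word marker is hit whenever a stored word is a prefix of "GCGCTCA".
Prefixes of the query that are stored words: "GCGCTCA"
Count: 1

1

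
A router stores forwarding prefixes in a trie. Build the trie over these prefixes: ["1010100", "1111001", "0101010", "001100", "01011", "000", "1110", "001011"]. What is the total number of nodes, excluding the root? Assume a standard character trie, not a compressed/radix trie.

For each word, the new-node count is its length minus the longest prefix already in the trie:
  "1010100" → 7 new (1, 0, 1, 0, 1, 0, 0)
  "1111001" → prefix "1" already present; 6 new (1, 1, 1, 0, 0, 1)
  "0101010" → 7 new (0, 1, 0, 1, 0, 1, 0)
  "001100" → prefix "0" already present; 5 new (0, 1, 1, 0, 0)
  "01011" → prefix "0101" already present; 1 new (1)
  "000" → prefix "00" already present; 1 new (0)
  "1110" → prefix "111" already present; 1 new (0)
  "001011" → prefix "001" already present; 3 new (0, 1, 1)
Total nodes = 7 + 6 + 7 + 5 + 1 + 1 + 1 + 3 = 31

31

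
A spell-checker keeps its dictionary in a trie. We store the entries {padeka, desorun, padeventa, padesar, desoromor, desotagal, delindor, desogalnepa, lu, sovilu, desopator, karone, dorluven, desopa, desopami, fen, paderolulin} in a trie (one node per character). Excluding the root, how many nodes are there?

Count nodes per top-level branch (shared prefixes stored once):
  'd'-branch (delindor, desogalnepa, desopa, desopami, desopator, desoromor, desorun, desotagal, dorluven): 43 nodes
  'f'-branch (fen): 3 nodes
  'k'-branch (karone): 6 nodes
  'l'-branch (lu): 2 nodes
  'p'-branch (padeka, paderolulin, padesar, padeventa): 21 nodes
  's'-branch (sovilu): 6 nodes
Sum: 81

81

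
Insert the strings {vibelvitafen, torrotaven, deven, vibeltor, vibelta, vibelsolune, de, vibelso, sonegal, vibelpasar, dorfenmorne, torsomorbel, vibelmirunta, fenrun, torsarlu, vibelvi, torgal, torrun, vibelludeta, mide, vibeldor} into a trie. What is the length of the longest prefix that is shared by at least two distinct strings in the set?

7

Look for the deepest trie node that still has at least two words in its subtree.
e.g. "vibelso" and "vibelsolune" share the prefix "vibelso" of length 7; no pair shares a longer one.
Longest shared-prefix length: 7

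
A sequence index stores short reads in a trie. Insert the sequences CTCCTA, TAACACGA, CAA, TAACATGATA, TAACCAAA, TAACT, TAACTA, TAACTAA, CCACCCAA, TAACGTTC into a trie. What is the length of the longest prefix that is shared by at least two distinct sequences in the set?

6

The deepest shared node is where two words last agree before diverging.
e.g. "TAACTA" and "TAACTAA" share the prefix "TAACTA" of length 6; no pair shares a longer one.
Longest shared-prefix length: 6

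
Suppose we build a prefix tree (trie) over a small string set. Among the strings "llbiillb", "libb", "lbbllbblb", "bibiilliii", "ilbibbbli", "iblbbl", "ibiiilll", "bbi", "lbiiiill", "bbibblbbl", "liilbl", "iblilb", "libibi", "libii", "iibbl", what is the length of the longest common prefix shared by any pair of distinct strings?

The deepest shared node is where two words last agree before diverging.
"libibi" and "libii" agree on "libi" (4 characters) before diverging; nothing deeper is shared.
Longest shared-prefix length: 4

4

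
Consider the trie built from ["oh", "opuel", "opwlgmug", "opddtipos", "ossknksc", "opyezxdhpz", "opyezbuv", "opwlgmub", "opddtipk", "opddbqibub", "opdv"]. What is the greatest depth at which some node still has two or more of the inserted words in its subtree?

7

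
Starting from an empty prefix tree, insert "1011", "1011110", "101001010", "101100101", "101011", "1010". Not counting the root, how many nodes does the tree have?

Trie structure (* marks end of a word):
(root)
└─ 1
   └─ 0
      └─ 1
         ├─ 0 *
         │  ├─ 0
         │  │  └─ 1
         │  │     └─ 0
         │  │        └─ 1
         │  │           └─ 0 *
         │  └─ 1
         │     └─ 1 *
         └─ 1 *
            ├─ 0
            │  └─ 0
            │     └─ 1
            │        └─ 0
            │           └─ 1 *
            └─ 1
               └─ 1
                  └─ 0 *
Counting every labelled node above: 20.

20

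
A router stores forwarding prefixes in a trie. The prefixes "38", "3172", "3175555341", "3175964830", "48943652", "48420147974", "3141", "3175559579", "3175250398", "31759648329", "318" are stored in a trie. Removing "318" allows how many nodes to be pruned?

1

After clearing the end-marker at "318", prune upward until reaching a node still needed by another word.
The suffix "8" (1 node) is used only by "318"; the node for "31" still has the child "7", so pruning stops there.
Nodes removed: 1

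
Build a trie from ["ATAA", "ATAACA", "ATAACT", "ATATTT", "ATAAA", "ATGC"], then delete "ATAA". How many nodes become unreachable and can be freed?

0

Walk "ATAA" from the leaf back toward the root, removing each node that no remaining word uses.
Every node on "ATAA" is still needed (e.g. by "ATAACA"), so nothing is freed.
Nodes removed: 0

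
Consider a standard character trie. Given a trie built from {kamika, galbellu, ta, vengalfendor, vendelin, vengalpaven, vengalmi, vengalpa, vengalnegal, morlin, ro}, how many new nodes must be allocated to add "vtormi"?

5

"v" is already a path in the trie; the remaining "tormi" must be added.
So 6 − 1 = 5 new nodes.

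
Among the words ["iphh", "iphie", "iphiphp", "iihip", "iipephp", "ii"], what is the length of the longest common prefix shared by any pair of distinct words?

4

Look for the deepest trie node that still has at least two words in its subtree.
"iphie" and "iphiphp" agree on "iphi" (4 characters) before diverging; nothing deeper is shared.
Longest shared-prefix length: 4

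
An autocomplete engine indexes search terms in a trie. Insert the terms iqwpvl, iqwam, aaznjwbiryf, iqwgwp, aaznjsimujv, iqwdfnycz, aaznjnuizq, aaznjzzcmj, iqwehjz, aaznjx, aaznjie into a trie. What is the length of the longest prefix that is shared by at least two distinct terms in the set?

5

Equivalently: take the maximum, over all pairs, of their longest common prefix length.
"aaznjie" and "aaznjnuizq" agree on "aaznj" (5 characters) before diverging; nothing deeper is shared.
Longest shared-prefix length: 5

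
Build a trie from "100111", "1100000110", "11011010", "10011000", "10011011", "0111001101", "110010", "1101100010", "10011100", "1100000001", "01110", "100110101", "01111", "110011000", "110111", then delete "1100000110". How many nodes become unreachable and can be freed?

3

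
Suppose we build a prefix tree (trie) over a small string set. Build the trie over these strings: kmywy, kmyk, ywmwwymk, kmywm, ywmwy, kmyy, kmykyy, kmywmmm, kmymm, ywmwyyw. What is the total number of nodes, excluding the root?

25

For each word, the new-node count is its length minus the longest prefix already in the trie:
  "kmywy" → 5 new (k, m, y, w, y)
  "kmyk" → prefix "kmy" already present; 1 new (k)
  "ywmwwymk" → 8 new (y, w, m, w, w, y, m, k)
  "kmywm" → prefix "kmyw" already present; 1 new (m)
  "ywmwy" → prefix "ywmw" already present; 1 new (y)
  "kmyy" → prefix "kmy" already present; 1 new (y)
  "kmykyy" → prefix "kmyk" already present; 2 new (y, y)
  "kmywmmm" → prefix "kmywm" already present; 2 new (m, m)
  "kmymm" → prefix "kmy" already present; 2 new (m, m)
  "ywmwyyw" → prefix "ywmwy" already present; 2 new (y, w)
Total nodes = 5 + 1 + 8 + 1 + 1 + 1 + 2 + 2 + 2 + 2 = 25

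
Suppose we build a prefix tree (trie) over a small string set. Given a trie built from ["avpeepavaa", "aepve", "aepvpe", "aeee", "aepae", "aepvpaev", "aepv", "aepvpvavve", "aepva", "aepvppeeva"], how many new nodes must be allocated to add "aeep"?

Walking "aeep" from the root, the first 3 characters ("aee") follow existing edges; "p" is the first miss.
Each of the 1 remaining characters creates one node.

1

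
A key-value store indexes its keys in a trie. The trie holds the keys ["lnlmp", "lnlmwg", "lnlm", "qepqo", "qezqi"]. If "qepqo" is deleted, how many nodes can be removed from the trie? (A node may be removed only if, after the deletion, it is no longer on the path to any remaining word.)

3

After clearing the end-marker at "qepqo", prune upward until reaching a node still needed by another word.
The suffix "pqo" (3 nodes) is used only by "qepqo"; the node for "qe" still has the child "z", so pruning stops there.
Nodes removed: 3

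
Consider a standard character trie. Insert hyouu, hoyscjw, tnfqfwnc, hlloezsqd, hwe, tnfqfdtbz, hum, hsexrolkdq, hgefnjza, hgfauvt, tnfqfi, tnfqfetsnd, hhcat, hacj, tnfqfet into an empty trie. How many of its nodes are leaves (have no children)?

A leaf is a node with no children — equivalently, the end of a word that is not a proper prefix of any other stored word.
Those words: "hacj", "hgefnjza", "hgfauvt", "hhcat", "hlloezsqd", "hoyscjw", "hsexrolkdq", "hum", "hwe", "hyouu", "tnfqfdtbz", "tnfqfetsnd", "tnfqfi", "tnfqfwnc"
Leaf count: 14

14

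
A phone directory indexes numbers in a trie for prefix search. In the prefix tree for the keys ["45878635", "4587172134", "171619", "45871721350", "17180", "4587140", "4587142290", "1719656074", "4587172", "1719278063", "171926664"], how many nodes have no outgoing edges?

10

A leaf is a node with no children — equivalently, the end of a word that is not a proper prefix of any other stored word.
Those words: "171619", "17180", "171926664", "1719278063", "1719656074", "4587140", "4587142290", "4587172134", "45871721350", "45878635"
Leaf count: 10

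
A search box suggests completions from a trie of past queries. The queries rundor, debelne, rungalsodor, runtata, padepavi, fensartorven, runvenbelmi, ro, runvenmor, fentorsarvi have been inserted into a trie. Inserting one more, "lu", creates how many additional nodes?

Nothing in the trie begins with "l"; the whole of "lu" is new.
2 − 0 = 2 new nodes.

2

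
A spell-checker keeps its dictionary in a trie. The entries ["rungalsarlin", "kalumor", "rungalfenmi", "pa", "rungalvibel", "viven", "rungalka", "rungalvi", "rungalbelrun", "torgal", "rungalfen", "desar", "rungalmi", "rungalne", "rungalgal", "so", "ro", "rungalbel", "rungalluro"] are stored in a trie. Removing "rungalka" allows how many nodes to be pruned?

After clearing the end-marker at "rungalka", prune upward until reaching a node still needed by another word.
The suffix "ka" (2 nodes) is used only by "rungalka"; the node for "rungal" still has the child "s", so pruning stops there.
Nodes removed: 2

2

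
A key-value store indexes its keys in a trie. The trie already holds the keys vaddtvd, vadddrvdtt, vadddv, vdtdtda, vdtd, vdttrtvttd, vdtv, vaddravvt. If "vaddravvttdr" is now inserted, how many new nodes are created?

Walking "vaddravvttdr" from the root, the first 9 characters ("vaddravvt") follow existing edges; "t" is the first miss.
Each of the 3 remaining characters creates one node.

3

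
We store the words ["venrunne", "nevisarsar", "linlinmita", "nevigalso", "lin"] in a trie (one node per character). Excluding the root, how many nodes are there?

Count nodes per top-level branch (shared prefixes stored once):
  'l'-branch (lin, linlinmita): 10 nodes
  'n'-branch (nevigalso, nevisarsar): 15 nodes
  'v'-branch (venrunne): 8 nodes
Sum: 33

33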